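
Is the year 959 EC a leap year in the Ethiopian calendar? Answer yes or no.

959 mod 4 = 3; in the Ethiopian calendar a year is leap when year mod 4 = 3, so it is a leap year.

yes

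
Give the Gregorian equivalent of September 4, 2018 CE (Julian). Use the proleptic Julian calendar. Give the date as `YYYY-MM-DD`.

For dates in this range the Gregorian date is 13 days ahead of the Julian.
4 September 2018 Julian + 13 days → 17 September 2018 Gregorian.

2018-09-17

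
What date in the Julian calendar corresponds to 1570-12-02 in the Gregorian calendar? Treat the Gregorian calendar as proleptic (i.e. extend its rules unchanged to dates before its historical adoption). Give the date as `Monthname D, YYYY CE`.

November 22, 1570 CE

For dates in this range the Gregorian date is 10 days ahead of the Julian.
2 December 1570 Gregorian − 10 days → 22 November 1570 Julian.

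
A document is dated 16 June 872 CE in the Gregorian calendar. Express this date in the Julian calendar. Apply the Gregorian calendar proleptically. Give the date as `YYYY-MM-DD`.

At this point the Julian calendar is 4 days behind the Gregorian.
16 June 872 Gregorian − 4 days → 12 June 872 Julian.

0872-06-12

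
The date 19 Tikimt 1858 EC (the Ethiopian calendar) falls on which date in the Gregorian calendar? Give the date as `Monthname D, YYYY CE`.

October 28, 1865 CE

Julian Day Number of the source date = 2402538.
Converting JDN 2402538 to the Gregorian calendar gives 28 October 1865 CE.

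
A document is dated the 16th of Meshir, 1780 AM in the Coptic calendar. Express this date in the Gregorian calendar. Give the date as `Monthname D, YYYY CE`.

Both dates share Julian Day Number 2474975; in the Gregorian calendar that is 24 February 2064 CE.

February 24, 2064 CE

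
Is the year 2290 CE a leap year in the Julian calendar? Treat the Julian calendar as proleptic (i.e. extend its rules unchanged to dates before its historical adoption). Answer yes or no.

2290 mod 4 = 2, so it is a common year in the Julian calendar.

no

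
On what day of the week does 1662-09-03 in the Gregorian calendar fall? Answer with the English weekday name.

Sunday

2328339 ≡ 6 (mod 7); counting from Monday = 0 gives Sunday.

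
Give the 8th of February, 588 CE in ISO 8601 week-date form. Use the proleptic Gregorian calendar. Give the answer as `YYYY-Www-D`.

0588-W06-5

The weekday is Friday (ISO weekday 5).
That Friday belongs to ISO week 6 of ISO year 588.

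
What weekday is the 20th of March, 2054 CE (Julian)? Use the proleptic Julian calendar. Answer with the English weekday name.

This is JDN 2471360 (2 April 2054 Gregorian).
JDN 2471360 mod 7 = 3, and JDN 0 was a Monday, so this is a Thursday.

Thursday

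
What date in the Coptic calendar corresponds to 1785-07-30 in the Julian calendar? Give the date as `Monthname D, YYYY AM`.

Mesori 6, 1501 AM

Both dates share Julian Day Number 2373240; in the Coptic calendar that is 6 Mesori 1501 AM.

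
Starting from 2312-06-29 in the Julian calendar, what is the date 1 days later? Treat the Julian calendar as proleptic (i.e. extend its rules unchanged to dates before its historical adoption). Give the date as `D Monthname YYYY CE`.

30 June 2312 CE

JDN of 2312-06-29 = 2565696.
2565696 + 1 = 2565697.
JDN 2565697 in the Julian calendar is 30 June 2312 CE.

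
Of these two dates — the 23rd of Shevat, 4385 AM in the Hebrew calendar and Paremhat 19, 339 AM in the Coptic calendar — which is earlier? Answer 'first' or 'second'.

second

The two dates have Julian Day Numbers 1949377 and 1948682 respectively.
Since 1948682 < 1949377, the second date comes first.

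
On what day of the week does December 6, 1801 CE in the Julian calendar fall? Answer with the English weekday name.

Friday

Equivalently 18 December 1801 Gregorian, JDN 2379213.
2379213 ≡ 4 (mod 7); counting from Monday = 0 gives Friday.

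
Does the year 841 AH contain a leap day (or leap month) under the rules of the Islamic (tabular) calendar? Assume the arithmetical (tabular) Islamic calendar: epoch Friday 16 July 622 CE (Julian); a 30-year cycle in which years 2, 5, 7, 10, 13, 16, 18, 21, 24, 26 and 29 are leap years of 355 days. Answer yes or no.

no

Year 841 AH is year 1 of its 30-year cycle; leap positions are 2, 5, 7, 10, 13, 16, 18, 21, 24, 26, 29, so it is a common year (354 days).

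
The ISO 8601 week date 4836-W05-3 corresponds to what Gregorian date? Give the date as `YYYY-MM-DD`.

ISO week 1 of 4836 is the week containing the first Thursday of 4836.
Week 5, day 3 (Wednesday) lands on 4836-01-30.

4836-01-30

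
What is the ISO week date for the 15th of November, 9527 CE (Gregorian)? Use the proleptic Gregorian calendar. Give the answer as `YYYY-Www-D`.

The weekday is Tuesday (ISO weekday 2).
That Tuesday belongs to ISO week 46 of ISO year 9527.

9527-W46-2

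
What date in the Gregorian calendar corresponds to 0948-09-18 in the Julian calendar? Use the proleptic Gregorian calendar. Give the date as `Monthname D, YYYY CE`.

September 23, 948 CE

At this point the Julian calendar is 5 days behind the Gregorian.
18 September 948 Julian + 5 days → 23 September 948 Gregorian.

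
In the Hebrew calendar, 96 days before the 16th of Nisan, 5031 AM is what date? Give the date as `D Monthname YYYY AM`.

Counting 96 days back from JDN 2185378 reaches JDN 2185282, which is 8 Tevet 5031 AM.

8 Tevet 5031 AM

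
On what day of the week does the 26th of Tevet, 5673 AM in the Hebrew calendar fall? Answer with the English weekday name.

Sunday

This is JDN 2419773 (5 January 1913 Gregorian).
JDN 2419773 mod 7 = 6, and JDN 0 was a Monday, so this is a Sunday.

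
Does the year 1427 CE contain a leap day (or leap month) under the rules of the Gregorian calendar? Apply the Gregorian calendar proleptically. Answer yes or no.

no

1427 is not divisible by 4, so it is a common year.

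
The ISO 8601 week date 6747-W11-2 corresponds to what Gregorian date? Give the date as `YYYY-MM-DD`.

ISO week 1 of 6747 is the week containing the first Thursday of 6747.
Week 11, day 2 (Tuesday) lands on 6747-03-11.

6747-03-11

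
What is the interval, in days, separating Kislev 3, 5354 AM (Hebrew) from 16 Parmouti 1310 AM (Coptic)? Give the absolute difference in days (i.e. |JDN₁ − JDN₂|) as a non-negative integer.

First date → JDN 2303222; second date → JDN 2303367.
The interval is |2303222 − 2303367| = 145 days.

145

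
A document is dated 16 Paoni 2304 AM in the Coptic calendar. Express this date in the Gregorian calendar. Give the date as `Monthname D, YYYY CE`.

Julian Day Number of the source date = 2666486.
Converting JDN 2666486 to the Gregorian calendar gives 27 June 2588 CE.

June 27, 2588 CE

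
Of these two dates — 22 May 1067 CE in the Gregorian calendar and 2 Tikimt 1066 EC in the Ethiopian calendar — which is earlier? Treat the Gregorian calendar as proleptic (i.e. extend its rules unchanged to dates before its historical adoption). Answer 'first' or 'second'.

First date → JDN 2110915; second date → JDN 2113243.
JDN 2110915 < JDN 2113243, so the first date is earlier.

first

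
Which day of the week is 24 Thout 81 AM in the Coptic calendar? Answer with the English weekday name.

Tuesday

This is JDN 1854273 (22 September 364 Gregorian).
JDN 1854273 mod 7 = 1, and JDN 0 was a Monday, so this is a Tuesday.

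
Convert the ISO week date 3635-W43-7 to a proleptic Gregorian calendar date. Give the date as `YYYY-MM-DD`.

3635-10-28

ISO week 1 of 3635 is the week containing the first Thursday of 3635.
Week 43, day 7 (Sunday) lands on 3635-10-28.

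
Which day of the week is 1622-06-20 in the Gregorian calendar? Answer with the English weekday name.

Monday

JDN 2313654 mod 7 = 0, and JDN 0 was a Monday, so this is a Monday.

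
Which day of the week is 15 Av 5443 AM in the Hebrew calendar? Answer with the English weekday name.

Saturday

This is JDN 2335982 (7 August 1683 Gregorian).
JDN 2335982 mod 7 = 5, and JDN 0 was a Monday, so this is a Saturday.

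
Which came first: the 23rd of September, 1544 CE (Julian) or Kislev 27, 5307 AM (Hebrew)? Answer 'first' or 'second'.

first

Converting both to JDN: 2285270 vs 2286059; the smaller is the first.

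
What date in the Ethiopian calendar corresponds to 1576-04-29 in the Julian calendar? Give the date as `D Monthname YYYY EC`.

4 Ginbot 1568 EC

The source date corresponds to 9 May 1576 in the proleptic Gregorian calendar (JDN 2296811).
That day falls on 4 Ginbot 1568 EC in the Ethiopian calendar.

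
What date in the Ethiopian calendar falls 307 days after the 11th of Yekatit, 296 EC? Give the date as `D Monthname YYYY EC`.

13 Tahsas 297 EC

Counting 307 days forward from JDN 1832130 reaches JDN 1832437, which is 13 Tahsas 297 EC.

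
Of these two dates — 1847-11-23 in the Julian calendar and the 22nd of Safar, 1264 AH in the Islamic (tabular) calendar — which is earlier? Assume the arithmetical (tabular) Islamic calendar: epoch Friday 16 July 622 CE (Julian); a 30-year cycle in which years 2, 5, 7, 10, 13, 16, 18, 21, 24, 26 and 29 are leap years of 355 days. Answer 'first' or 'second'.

first

The two dates have Julian Day Numbers 2396001 and 2396056 respectively.
Since 2396001 < 2396056, the first date comes first.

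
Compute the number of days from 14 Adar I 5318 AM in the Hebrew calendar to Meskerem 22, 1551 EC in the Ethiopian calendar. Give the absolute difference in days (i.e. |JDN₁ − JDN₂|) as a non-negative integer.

229

First date → JDN 2290150; second date → JDN 2290379.
The interval is |2290150 − 2290379| = 229 days.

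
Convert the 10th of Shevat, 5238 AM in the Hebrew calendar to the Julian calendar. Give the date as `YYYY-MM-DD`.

Julian Day Number of the source date = 2260911.
Converting JDN 2260911 to the Julian calendar gives 14 January 1478 CE.

1478-01-14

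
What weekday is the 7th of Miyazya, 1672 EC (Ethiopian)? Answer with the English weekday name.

In the Gregorian calendar this is 12 April 1680 (JDN 2334770).
2334770 ≡ 4 (mod 7); counting from Monday = 0 gives Friday.

Friday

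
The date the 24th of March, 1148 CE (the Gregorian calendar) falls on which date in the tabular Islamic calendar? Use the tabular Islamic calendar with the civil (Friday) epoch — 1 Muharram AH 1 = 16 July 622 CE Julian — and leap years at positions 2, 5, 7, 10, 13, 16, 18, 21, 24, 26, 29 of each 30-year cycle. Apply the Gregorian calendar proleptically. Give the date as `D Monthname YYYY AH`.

24 Shawwal 542 AH

Both dates share Julian Day Number 2140441; in the tabular Islamic calendar that is 24 Shawwal 542 AH.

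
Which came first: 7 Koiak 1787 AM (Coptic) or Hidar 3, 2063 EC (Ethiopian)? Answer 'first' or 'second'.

Converting both to JDN: 2477462 vs 2477428; the smaller is the second.

second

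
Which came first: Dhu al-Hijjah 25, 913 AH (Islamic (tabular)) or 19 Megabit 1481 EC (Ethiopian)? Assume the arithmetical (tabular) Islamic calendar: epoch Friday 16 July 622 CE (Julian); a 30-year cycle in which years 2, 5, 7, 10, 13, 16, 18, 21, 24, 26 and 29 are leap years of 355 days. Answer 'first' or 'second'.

The two dates have Julian Day Numbers 2271971 and 2264989 respectively.
Since 2264989 < 2271971, the second date comes first.

second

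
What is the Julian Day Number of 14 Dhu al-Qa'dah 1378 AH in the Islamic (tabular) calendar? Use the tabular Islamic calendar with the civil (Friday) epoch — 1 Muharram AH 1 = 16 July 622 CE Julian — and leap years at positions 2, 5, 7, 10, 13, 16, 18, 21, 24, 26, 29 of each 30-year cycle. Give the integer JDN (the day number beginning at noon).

In the Gregorian calendar the same day is 22 May 1959.
JDN 2299161 is 15 October 1582 CE (Gregorian); the target day is +137550 days from there, so JDN = 2436711.

2436711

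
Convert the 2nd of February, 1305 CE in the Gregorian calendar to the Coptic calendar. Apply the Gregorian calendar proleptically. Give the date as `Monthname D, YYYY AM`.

Tobi 30, 1021 AM

Julian Day Number of the source date = 2197734.
Converting JDN 2197734 to the Coptic calendar gives 30 Tobi 1021 AM.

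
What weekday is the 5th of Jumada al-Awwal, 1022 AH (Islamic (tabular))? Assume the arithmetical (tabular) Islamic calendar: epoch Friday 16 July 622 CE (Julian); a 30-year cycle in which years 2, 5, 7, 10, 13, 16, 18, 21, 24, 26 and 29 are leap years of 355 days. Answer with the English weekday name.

Sunday

This is JDN 2310370 (23 June 1613 Gregorian).
2310370 ≡ 6 (mod 7); counting from Monday = 0 gives Sunday.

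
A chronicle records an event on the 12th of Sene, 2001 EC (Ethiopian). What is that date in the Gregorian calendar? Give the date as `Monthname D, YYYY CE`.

Julian Day Number of the source date = 2455002.
Converting JDN 2455002 to the Gregorian calendar gives 19 June 2009 CE.

June 19, 2009 CE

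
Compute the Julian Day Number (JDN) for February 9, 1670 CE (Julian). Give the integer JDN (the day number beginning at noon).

2331065

In the Gregorian calendar the same day is 19 February 1670.
JDN 2299161 is 15 October 1582 CE (Gregorian); the target day is +31904 days from there, so JDN = 2331065.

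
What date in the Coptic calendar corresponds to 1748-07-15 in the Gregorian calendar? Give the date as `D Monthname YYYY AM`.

10 Epip 1464 AM

Julian Day Number of the source date = 2359700.
Converting JDN 2359700 to the Coptic calendar gives 10 Epip 1464 AM.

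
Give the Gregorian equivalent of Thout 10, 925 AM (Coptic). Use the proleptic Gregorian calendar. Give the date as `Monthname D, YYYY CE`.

Julian Day Number of the source date = 2162530.
Converting JDN 2162530 to the Gregorian calendar gives 14 September 1208 CE.

September 14, 1208 CE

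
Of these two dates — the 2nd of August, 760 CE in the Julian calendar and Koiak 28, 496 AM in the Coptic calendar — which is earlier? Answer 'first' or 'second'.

first

First date → JDN 1998862; second date → JDN 2005946.
JDN 1998862 < JDN 2005946, so the first date is earlier.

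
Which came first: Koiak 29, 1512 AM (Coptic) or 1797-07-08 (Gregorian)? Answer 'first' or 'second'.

first

Converting both to JDN: 2377041 vs 2377590; the smaller is the first.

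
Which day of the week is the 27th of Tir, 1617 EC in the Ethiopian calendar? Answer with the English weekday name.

Saturday

In the Gregorian calendar this is 1 February 1625 (JDN 2314611).
Since JDN mod 7 = 5 (0 = Monday), the day is Saturday.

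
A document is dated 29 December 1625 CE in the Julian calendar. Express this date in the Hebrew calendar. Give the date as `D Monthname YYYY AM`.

10 Tevet 5386 AM

Julian Day Number of the source date = 2314952.
Converting JDN 2314952 to the Hebrew calendar gives 10 Tevet 5386 AM.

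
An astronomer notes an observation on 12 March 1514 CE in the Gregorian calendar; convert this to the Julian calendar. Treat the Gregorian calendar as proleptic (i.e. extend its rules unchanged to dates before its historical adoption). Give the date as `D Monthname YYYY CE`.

For dates in this range the Gregorian date is 10 days ahead of the Julian.
12 March 1514 Gregorian − 10 days → 2 March 1514 Julian.

2 March 1514 CE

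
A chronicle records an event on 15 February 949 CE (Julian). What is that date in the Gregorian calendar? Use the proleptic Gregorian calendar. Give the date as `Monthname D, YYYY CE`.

At this point the Julian calendar is 5 days behind the Gregorian.
15 February 949 Julian + 5 days → 20 February 949 Gregorian.

February 20, 949 CE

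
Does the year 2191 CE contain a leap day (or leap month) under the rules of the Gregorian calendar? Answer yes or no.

2191 is not divisible by 4, so it is a common year.

no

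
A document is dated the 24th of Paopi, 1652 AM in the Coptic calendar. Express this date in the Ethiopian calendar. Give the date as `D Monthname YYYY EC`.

24 Tikimt 1928 EC

Both dates share Julian Day Number 2428111; in the Ethiopian calendar that is 24 Tikimt 1928 EC.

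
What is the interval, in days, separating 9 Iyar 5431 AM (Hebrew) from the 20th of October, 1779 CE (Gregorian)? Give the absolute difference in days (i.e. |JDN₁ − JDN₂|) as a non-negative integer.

JDN of the first date = 2331489.
JDN of the second date = 2371119.
|2371119 − 2331489| = 39630.

39630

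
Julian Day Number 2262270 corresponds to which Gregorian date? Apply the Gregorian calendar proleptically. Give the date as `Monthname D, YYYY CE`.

JDN 2451545 is 1 Jan 2000; 2262270 is −189275 days from there.

October 13, 1481 CE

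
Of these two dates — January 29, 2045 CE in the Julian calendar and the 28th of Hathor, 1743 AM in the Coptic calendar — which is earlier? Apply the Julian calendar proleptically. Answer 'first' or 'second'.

Converting both to JDN: 2468023 vs 2461382; the smaller is the second.

second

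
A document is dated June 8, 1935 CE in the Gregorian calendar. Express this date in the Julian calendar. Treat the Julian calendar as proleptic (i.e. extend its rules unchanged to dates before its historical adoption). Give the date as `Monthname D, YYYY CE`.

The Julian–Gregorian offset here is 13 days (Julian trailing).
8 June 1935 Gregorian − 13 days → 26 May 1935 Julian.

May 26, 1935 CE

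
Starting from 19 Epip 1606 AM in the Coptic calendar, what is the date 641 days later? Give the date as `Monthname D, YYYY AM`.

Parmouti 19, 1608 AM

JDN of 19 Epip 1606 AM = 2411574.
2411574 + 641 = 2412215.
JDN 2412215 in the Coptic calendar is Parmouti 19, 1608 AM.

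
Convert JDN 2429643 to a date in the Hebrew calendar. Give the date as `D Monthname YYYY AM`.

JDN 2429643 is 14 January 1940 in the Gregorian calendar.
In the Hebrew calendar that day is 4 Shevat 5700 AM.

4 Shevat 5700 AM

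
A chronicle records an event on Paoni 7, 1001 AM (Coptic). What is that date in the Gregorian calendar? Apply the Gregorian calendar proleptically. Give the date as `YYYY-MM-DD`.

Julian Day Number of the source date = 2190556.
Converting JDN 2190556 to the Gregorian calendar gives 8 June 1285 CE.

1285-06-08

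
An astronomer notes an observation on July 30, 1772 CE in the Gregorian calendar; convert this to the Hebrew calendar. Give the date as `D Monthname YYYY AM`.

29 Tammuz 5532 AM

Julian Day Number of the source date = 2368481.
Converting JDN 2368481 to the Hebrew calendar gives 29 Tammuz 5532 AM.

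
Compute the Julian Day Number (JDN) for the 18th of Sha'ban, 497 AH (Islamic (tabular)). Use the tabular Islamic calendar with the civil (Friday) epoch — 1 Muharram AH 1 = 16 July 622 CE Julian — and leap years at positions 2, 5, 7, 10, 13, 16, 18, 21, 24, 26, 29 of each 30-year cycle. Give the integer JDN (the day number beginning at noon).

Equivalently 23 May 1104 (proleptic Gregorian).
JDN 2299161 is 15 October 1582 CE (Gregorian); the target day is −174731 days from there, so JDN = 2124430.

2124430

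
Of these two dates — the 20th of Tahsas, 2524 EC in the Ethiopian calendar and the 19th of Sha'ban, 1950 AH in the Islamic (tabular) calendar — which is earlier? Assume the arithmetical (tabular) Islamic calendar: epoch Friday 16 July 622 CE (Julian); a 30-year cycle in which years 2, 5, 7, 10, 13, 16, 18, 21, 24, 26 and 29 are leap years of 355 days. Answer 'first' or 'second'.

second

The two dates have Julian Day Numbers 2645856 and 2639326 respectively.
Since 2639326 < 2645856, the second date comes first.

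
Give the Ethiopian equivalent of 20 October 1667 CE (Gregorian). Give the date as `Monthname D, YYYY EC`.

Both dates share Julian Day Number 2330212; in the Ethiopian calendar that is 12 Tikimt 1660 EC.

Tikimt 12, 1660 EC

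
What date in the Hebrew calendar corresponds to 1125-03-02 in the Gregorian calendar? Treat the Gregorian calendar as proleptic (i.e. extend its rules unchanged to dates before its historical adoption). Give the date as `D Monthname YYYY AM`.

18 Adar 4885 AM

Julian Day Number of the source date = 2132018.
Converting JDN 2132018 to the Hebrew calendar gives 18 Adar 4885 AM.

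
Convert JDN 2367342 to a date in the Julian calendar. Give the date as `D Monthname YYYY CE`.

6 June 1769 CE

The Gregorian equivalent of JDN 2367342 is 17 June 1769.
In the Julian calendar that day is 6 June 1769 CE.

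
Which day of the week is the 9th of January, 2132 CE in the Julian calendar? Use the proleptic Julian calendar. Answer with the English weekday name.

Wednesday

Equivalently 23 January 2132 Gregorian, JDN 2499779.
JDN 2499779 mod 7 = 2, and JDN 0 was a Monday, so this is a Wednesday.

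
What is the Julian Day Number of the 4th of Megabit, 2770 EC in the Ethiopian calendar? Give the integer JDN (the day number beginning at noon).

In the Gregorian calendar the same day is 19 March 2778.
JDN 2299161 is 15 October 1582 CE (Gregorian); the target day is +436620 days from there, so JDN = 2735781.

2735781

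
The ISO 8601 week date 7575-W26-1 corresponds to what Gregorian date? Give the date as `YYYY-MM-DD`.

ISO week 1 of 7575 is the week containing the first Thursday of 7575.
Week 26, day 1 (Monday) lands on 7575-06-23.

7575-06-23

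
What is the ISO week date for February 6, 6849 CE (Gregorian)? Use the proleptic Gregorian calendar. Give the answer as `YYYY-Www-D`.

6849-W05-6

The weekday is Saturday (ISO weekday 6).
That Saturday belongs to ISO week 5 of ISO year 6849.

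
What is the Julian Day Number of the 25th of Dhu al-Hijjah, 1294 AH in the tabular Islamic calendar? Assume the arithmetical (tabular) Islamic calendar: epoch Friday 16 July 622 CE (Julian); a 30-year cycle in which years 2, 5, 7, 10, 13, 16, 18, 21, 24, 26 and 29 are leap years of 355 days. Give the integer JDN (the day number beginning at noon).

2406985

Equivalently 31 December 1877 (Gregorian).
JDN 2400001 is 17 November 1858 CE (Gregorian), MJD 0; the target day is +6984 days from there, so JDN = 2406985.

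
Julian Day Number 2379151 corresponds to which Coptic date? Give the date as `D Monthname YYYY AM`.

8 Paopi 1518 AM

JDN 2379151 is 17 October 1801 in the Gregorian calendar.
In the Coptic calendar that day is 8 Paopi 1518 AM.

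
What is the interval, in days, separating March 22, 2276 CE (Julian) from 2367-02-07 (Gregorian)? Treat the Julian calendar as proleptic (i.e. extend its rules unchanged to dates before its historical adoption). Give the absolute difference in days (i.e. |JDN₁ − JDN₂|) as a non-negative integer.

First date → JDN 2552448; second date → JDN 2585626.
The interval is |2552448 − 2585626| = 33178 days.

33178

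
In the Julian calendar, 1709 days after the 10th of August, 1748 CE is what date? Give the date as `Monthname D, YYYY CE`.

The starting date is JDN 2359737; 2359737 + 1709 = 2361446.
JDN 2361446 corresponds to April 15, 1753 CE.

April 15, 1753 CE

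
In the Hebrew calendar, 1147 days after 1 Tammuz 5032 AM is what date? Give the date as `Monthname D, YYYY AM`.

Tammuz 26, 5035 AM

The starting date is JDN 2185807; 2185807 + 1147 = 2186954.
JDN 2186954 corresponds to Tammuz 26, 5035 AM.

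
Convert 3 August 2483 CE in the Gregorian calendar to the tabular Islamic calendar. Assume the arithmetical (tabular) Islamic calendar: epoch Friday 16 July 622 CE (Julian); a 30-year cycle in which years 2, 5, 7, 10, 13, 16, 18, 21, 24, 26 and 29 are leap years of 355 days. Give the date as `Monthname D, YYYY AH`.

Julian Day Number of the source date = 2628172.
Converting JDN 2628172 to the tabular Islamic calendar gives 28 Safar 1919 AH.

Safar 28, 1919 AH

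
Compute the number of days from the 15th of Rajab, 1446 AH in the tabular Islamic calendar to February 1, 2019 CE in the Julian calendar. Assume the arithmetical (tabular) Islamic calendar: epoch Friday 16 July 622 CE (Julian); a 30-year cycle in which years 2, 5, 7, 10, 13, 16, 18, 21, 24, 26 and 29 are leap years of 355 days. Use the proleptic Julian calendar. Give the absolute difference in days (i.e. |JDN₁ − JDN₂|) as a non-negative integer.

2162

JDN of the first date = 2460691.
JDN of the second date = 2458529.
|2458529 − 2460691| = 2162.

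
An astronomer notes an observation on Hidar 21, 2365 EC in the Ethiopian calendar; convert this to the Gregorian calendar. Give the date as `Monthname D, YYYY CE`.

Julian Day Number of the source date = 2587752.
Converting JDN 2587752 to the Gregorian calendar gives 3 December 2372 CE.

December 3, 2372 CE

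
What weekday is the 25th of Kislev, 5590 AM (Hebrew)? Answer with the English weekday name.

Equivalently 21 December 1829 Gregorian, JDN 2389443.
2389443 ≡ 0 (mod 7); counting from Monday = 0 gives Monday.

Monday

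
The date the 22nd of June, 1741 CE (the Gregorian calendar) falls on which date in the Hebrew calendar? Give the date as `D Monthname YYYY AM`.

Julian Day Number of the source date = 2357120.
Converting JDN 2357120 to the Hebrew calendar gives 8 Tammuz 5501 AM.

8 Tammuz 5501 AM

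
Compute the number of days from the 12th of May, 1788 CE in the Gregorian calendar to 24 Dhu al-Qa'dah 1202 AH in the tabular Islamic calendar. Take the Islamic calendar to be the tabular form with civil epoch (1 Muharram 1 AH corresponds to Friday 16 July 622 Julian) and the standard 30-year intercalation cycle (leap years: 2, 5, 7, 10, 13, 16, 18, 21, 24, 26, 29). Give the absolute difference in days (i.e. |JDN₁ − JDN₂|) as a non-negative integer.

JDN of the first date = 2374246.
JDN of the second date = 2374352.
|2374352 − 2374246| = 106.

106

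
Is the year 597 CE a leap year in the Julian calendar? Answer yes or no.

no

597 mod 4 = 1, so it is a common year in the Julian calendar.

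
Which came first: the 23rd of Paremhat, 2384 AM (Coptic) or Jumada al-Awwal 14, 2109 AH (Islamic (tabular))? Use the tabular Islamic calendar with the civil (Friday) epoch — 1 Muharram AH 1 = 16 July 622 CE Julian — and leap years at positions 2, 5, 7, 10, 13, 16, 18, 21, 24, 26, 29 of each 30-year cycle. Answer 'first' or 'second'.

Converting both to JDN: 2695623 vs 2695576; the smaller is the second.

second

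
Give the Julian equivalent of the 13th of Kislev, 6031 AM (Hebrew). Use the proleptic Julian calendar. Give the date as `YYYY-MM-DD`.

Both dates share Julian Day Number 2550491; in the Julian calendar that is 12 November 2270 CE.

2270-11-12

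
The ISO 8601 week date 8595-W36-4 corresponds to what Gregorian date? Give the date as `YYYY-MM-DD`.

ISO week 1 of 8595 is the week containing the first Thursday of 8595.
Week 36, day 4 (Thursday) lands on 8595-09-03.

8595-09-03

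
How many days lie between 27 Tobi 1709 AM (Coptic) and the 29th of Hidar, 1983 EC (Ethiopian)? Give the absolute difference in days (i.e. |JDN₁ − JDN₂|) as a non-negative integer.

JDN of the first date = 2449023.
JDN of the second date = 2448234.
|2448234 − 2449023| = 789.

789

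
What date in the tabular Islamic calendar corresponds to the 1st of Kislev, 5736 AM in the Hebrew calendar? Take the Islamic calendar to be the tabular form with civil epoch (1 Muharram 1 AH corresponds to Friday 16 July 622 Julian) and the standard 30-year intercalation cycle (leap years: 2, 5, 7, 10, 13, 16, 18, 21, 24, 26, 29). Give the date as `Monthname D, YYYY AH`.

Julian Day Number of the source date = 2442722.
Converting JDN 2442722 to the tabular Islamic calendar gives 1 Dhu al-Qa'dah 1395 AH.

Dhu al-Qa'dah 1, 1395 AH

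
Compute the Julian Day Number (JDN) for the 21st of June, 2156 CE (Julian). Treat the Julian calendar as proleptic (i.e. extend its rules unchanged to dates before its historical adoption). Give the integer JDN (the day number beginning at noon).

Equivalently 5 July 2156 (Gregorian).
JDN 2299161 is 15 October 1582 CE (Gregorian); the target day is +209548 days from there, so JDN = 2508709.

2508709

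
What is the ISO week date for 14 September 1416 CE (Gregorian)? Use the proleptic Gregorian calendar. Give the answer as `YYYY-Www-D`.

The weekday is Saturday (ISO weekday 6).
That Saturday belongs to ISO week 37 of ISO year 1416.

1416-W37-6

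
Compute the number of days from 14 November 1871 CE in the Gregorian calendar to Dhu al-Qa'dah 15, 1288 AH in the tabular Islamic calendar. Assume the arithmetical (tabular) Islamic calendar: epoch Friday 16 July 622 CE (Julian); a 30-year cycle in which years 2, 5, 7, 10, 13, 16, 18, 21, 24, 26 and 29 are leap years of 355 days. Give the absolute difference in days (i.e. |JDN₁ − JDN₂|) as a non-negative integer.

73

JDN of the first date = 2404746.
JDN of the second date = 2404819.
|2404819 − 2404746| = 73.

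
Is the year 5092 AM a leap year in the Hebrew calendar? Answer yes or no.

yes

Hebrew year 5092 is year 19 of its 19-year Metonic cycle; leap years are at positions 3, 6, 8, 11, 14, 17, 19, so it is a leap year (13 months).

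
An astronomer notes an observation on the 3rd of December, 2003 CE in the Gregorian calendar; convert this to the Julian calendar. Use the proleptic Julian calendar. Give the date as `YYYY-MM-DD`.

For dates in this range the Gregorian date is 13 days ahead of the Julian.
3 December 2003 Gregorian − 13 days → 20 November 2003 Julian.

2003-11-20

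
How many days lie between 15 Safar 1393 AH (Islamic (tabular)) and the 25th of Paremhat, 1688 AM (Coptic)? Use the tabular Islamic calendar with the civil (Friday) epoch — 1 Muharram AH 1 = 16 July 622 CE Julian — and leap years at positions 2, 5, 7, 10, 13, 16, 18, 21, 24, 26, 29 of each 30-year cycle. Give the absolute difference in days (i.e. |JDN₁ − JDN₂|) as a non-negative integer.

351

First date → JDN 2441762; second date → JDN 2441411.
The interval is |2441762 − 2441411| = 351 days.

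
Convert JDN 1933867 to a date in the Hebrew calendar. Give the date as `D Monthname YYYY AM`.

18 Elul 4342 AM

The proleptic Gregorian equivalent of JDN 1933867 is 24 August 582.
In the Hebrew calendar that day is 18 Elul 4342 AM.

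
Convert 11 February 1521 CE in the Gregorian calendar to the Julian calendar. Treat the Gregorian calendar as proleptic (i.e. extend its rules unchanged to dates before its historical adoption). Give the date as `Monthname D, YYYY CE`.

February 1, 1521 CE

At this point the Julian calendar is 10 days behind the Gregorian.
11 February 1521 Gregorian − 10 days → 1 February 1521 Julian.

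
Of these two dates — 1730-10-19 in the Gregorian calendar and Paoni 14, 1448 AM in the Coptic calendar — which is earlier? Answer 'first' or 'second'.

Converting both to JDN: 2353221 vs 2353830; the smaller is the first.

first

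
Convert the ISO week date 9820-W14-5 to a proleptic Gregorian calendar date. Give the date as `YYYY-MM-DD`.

9820-04-07

ISO week 1 of 9820 is the week containing the first Thursday of 9820.
Week 14, day 5 (Friday) lands on 9820-04-07.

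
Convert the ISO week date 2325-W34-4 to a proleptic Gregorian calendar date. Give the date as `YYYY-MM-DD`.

ISO week 1 of 2325 is the week containing the first Thursday of 2325.
Week 34, day 4 (Thursday) lands on 2325-08-20.

2325-08-20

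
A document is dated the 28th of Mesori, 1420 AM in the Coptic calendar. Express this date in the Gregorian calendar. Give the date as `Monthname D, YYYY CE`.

September 1, 1704 CE

Both dates share Julian Day Number 2343677; in the Gregorian calendar that is 1 September 1704 CE.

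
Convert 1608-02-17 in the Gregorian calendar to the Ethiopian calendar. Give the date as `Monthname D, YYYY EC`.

Julian Day Number of the source date = 2308417.
Converting JDN 2308417 to the Ethiopian calendar gives 12 Yekatit 1600 EC.

Yekatit 12, 1600 EC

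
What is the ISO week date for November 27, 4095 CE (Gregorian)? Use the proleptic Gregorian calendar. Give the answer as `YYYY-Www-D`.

4095-W47-7

The weekday is Sunday (ISO weekday 7).
That Sunday belongs to ISO week 47 of ISO year 4095.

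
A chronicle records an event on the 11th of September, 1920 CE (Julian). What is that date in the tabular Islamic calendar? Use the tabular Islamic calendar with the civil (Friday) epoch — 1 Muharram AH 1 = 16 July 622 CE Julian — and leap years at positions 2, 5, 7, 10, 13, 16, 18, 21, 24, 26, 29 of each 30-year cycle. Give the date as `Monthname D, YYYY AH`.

Muharram 10, 1339 AH

Both dates share Julian Day Number 2422592; in the tabular Islamic calendar that is 10 Muharram 1339 AH.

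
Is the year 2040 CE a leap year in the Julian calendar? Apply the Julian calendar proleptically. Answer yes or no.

yes

2040 mod 4 = 0, so it is a leap year in the Julian calendar.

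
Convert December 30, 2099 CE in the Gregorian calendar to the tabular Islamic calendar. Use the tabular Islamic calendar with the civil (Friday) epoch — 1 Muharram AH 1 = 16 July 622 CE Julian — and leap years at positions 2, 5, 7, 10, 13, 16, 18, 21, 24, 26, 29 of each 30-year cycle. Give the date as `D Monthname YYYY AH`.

17 Shawwal 1523 AH

Both dates share Julian Day Number 2488068; in the tabular Islamic calendar that is 17 Shawwal 1523 AH.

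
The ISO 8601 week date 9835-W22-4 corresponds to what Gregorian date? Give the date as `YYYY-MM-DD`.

9835-05-28

ISO week 1 of 9835 is the week containing the first Thursday of 9835.
Week 22, day 4 (Thursday) lands on 9835-05-28.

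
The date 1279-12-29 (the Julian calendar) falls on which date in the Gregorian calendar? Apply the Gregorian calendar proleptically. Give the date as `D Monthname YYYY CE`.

The Julian–Gregorian offset here is 7 days (Julian trailing).
29 December 1279 Julian + 7 days → 5 January 1280 Gregorian.

5 January 1280 CE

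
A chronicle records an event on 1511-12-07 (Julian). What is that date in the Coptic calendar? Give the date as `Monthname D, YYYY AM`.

Both dates share Julian Day Number 2273291; in the Coptic calendar that is 10 Koiak 1228 AM.

Koiak 10, 1228 AM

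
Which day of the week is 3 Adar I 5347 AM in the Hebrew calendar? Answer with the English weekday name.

In the Gregorian calendar this is 11 February 1587 (JDN 2300741).
2300741 ≡ 2 (mod 7); counting from Monday = 0 gives Wednesday.

Wednesday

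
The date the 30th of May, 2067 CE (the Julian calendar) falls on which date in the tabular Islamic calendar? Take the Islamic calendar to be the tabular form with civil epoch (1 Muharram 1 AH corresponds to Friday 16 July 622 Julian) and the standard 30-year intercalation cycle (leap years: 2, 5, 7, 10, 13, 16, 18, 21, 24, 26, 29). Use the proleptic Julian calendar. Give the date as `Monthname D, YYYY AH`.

Rabi' al-Awwal 29, 1490 AH

Both dates share Julian Day Number 2476179; in the tabular Islamic calendar that is 29 Rabi' al-Awwal 1490 AH.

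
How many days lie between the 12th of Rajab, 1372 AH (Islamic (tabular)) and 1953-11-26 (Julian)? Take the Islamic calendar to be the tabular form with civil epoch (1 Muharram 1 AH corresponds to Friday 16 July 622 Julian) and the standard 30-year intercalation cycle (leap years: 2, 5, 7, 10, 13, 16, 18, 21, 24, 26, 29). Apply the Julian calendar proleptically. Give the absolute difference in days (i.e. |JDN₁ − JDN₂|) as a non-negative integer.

256

JDN of the first date = 2434465.
JDN of the second date = 2434721.
|2434721 − 2434465| = 256.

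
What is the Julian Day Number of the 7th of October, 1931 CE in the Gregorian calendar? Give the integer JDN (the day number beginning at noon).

JDN 2299161 is 15 October 1582 CE (Gregorian); the target day is +127461 days from there, so JDN = 2426622.

2426622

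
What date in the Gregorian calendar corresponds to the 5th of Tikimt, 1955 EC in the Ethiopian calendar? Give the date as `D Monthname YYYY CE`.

Both dates share Julian Day Number 2437953; in the Gregorian calendar that is 15 October 1962 CE.

15 October 1962 CE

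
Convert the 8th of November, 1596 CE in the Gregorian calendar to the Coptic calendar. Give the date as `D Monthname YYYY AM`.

Both dates share Julian Day Number 2304299; in the Coptic calendar that is 2 Hathor 1313 AM.

2 Hathor 1313 AM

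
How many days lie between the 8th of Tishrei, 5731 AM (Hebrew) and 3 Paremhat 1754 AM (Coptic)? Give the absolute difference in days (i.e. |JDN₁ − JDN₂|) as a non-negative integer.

JDN of the first date = 2440868.
JDN of the second date = 2465495.
|2465495 − 2440868| = 24627.

24627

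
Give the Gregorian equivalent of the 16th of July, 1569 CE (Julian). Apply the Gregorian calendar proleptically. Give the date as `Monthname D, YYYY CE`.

July 26, 1569 CE

The Julian–Gregorian offset here is 10 days (Julian trailing).
16 July 1569 Julian + 10 days → 26 July 1569 Gregorian.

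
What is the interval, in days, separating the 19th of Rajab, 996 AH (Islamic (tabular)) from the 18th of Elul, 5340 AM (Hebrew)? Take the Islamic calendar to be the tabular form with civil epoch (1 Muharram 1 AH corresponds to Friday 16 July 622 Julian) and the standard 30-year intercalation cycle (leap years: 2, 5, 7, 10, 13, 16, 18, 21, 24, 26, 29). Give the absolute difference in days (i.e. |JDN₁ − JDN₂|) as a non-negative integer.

2836

First date → JDN 2301230; second date → JDN 2298394.
The interval is |2301230 − 2298394| = 2836 days.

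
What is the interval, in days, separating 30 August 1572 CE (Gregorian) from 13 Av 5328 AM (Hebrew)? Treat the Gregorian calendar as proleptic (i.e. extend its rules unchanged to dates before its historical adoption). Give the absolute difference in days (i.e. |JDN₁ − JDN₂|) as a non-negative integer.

JDN of the first date = 2295463.
JDN of the second date = 2293989.
|2293989 − 2295463| = 1474.

1474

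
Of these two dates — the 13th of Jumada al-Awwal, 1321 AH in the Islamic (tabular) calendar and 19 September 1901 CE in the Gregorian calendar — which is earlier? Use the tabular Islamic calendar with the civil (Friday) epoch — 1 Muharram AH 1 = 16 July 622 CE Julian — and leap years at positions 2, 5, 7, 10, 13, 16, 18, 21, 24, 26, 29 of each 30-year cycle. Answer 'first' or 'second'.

second

First date → JDN 2416334; second date → JDN 2415647.
JDN 2415647 < JDN 2416334, so the second date is earlier.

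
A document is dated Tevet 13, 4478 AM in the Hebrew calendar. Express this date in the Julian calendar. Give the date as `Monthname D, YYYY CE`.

December 22, 717 CE

Both dates share Julian Day Number 1983298; in the Julian calendar that is 22 December 717 CE.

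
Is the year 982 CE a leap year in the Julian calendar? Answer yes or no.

982 mod 4 = 2, so it is a common year in the Julian calendar.

no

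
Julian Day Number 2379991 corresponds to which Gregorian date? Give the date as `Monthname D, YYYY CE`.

February 4, 1804 CE

Counting from JDN 2299161 = 15 Oct 1582 gives an offset of 80830 days.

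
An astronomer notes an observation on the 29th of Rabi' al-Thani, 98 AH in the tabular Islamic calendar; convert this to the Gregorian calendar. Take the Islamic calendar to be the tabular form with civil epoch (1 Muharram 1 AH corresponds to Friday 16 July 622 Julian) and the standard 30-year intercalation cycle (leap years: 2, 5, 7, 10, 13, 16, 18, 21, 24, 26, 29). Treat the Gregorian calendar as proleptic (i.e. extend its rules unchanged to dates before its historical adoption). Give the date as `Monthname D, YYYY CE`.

December 24, 716 CE

Julian Day Number of the source date = 1982931.
Converting JDN 1982931 to the Gregorian calendar gives 24 December 716 CE.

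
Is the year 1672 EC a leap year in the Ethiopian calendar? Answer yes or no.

1672 mod 4 = 0; in the Ethiopian calendar a year is leap when year mod 4 = 3, so it is a common year.

no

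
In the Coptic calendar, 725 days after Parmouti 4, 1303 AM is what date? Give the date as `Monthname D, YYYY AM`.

JDN of Parmouti 4, 1303 AM = 2300798.
2300798 + 725 = 2301523.
JDN 2301523 in the Coptic calendar is Paremhat 28, 1305 AM.

Paremhat 28, 1305 AM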